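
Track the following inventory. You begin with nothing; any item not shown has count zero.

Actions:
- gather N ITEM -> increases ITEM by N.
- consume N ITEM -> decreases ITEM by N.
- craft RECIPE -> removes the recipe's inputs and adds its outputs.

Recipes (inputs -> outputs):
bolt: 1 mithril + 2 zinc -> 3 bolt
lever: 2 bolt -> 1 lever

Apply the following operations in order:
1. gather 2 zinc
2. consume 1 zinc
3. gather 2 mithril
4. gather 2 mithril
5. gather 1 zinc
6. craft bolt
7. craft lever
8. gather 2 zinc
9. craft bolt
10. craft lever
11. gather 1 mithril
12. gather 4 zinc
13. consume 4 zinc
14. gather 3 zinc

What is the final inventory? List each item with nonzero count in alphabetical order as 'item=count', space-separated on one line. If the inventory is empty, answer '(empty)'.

Answer: bolt=2 lever=2 mithril=3 zinc=3

Derivation:
After 1 (gather 2 zinc): zinc=2
After 2 (consume 1 zinc): zinc=1
After 3 (gather 2 mithril): mithril=2 zinc=1
After 4 (gather 2 mithril): mithril=4 zinc=1
After 5 (gather 1 zinc): mithril=4 zinc=2
After 6 (craft bolt): bolt=3 mithril=3
After 7 (craft lever): bolt=1 lever=1 mithril=3
After 8 (gather 2 zinc): bolt=1 lever=1 mithril=3 zinc=2
After 9 (craft bolt): bolt=4 lever=1 mithril=2
After 10 (craft lever): bolt=2 lever=2 mithril=2
After 11 (gather 1 mithril): bolt=2 lever=2 mithril=3
After 12 (gather 4 zinc): bolt=2 lever=2 mithril=3 zinc=4
After 13 (consume 4 zinc): bolt=2 lever=2 mithril=3
After 14 (gather 3 zinc): bolt=2 lever=2 mithril=3 zinc=3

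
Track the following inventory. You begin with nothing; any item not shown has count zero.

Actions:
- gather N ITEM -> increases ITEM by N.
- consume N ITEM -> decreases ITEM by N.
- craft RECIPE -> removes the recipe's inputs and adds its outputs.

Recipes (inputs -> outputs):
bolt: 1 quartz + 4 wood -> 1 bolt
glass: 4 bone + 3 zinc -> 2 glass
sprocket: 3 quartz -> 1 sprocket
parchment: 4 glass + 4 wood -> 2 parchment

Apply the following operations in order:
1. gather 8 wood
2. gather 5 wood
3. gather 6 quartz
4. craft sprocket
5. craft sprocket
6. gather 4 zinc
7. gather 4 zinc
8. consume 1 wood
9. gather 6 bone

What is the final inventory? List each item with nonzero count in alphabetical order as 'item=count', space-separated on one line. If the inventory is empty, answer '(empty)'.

After 1 (gather 8 wood): wood=8
After 2 (gather 5 wood): wood=13
After 3 (gather 6 quartz): quartz=6 wood=13
After 4 (craft sprocket): quartz=3 sprocket=1 wood=13
After 5 (craft sprocket): sprocket=2 wood=13
After 6 (gather 4 zinc): sprocket=2 wood=13 zinc=4
After 7 (gather 4 zinc): sprocket=2 wood=13 zinc=8
After 8 (consume 1 wood): sprocket=2 wood=12 zinc=8
After 9 (gather 6 bone): bone=6 sprocket=2 wood=12 zinc=8

Answer: bone=6 sprocket=2 wood=12 zinc=8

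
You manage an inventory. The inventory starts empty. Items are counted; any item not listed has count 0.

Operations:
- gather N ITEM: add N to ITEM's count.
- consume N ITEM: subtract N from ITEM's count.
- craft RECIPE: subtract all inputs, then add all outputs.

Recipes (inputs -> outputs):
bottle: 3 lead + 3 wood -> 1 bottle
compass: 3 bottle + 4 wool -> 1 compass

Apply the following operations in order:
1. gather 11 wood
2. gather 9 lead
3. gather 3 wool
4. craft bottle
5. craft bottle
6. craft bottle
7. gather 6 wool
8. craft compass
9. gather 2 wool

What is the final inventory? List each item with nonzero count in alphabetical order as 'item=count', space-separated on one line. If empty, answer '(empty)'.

Answer: compass=1 wood=2 wool=7

Derivation:
After 1 (gather 11 wood): wood=11
After 2 (gather 9 lead): lead=9 wood=11
After 3 (gather 3 wool): lead=9 wood=11 wool=3
After 4 (craft bottle): bottle=1 lead=6 wood=8 wool=3
After 5 (craft bottle): bottle=2 lead=3 wood=5 wool=3
After 6 (craft bottle): bottle=3 wood=2 wool=3
After 7 (gather 6 wool): bottle=3 wood=2 wool=9
After 8 (craft compass): compass=1 wood=2 wool=5
After 9 (gather 2 wool): compass=1 wood=2 wool=7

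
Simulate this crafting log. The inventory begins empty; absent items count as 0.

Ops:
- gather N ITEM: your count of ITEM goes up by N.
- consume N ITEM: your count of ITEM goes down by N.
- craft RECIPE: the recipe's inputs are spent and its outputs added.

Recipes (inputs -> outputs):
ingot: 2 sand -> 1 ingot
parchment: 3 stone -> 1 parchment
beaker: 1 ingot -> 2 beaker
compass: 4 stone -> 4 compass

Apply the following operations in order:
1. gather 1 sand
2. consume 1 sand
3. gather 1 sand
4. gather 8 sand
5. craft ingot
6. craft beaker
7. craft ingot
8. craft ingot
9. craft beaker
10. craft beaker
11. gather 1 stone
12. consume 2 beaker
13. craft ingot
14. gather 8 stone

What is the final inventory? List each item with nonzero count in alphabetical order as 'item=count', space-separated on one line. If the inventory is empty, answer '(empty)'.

After 1 (gather 1 sand): sand=1
After 2 (consume 1 sand): (empty)
After 3 (gather 1 sand): sand=1
After 4 (gather 8 sand): sand=9
After 5 (craft ingot): ingot=1 sand=7
After 6 (craft beaker): beaker=2 sand=7
After 7 (craft ingot): beaker=2 ingot=1 sand=5
After 8 (craft ingot): beaker=2 ingot=2 sand=3
After 9 (craft beaker): beaker=4 ingot=1 sand=3
After 10 (craft beaker): beaker=6 sand=3
After 11 (gather 1 stone): beaker=6 sand=3 stone=1
After 12 (consume 2 beaker): beaker=4 sand=3 stone=1
After 13 (craft ingot): beaker=4 ingot=1 sand=1 stone=1
After 14 (gather 8 stone): beaker=4 ingot=1 sand=1 stone=9

Answer: beaker=4 ingot=1 sand=1 stone=9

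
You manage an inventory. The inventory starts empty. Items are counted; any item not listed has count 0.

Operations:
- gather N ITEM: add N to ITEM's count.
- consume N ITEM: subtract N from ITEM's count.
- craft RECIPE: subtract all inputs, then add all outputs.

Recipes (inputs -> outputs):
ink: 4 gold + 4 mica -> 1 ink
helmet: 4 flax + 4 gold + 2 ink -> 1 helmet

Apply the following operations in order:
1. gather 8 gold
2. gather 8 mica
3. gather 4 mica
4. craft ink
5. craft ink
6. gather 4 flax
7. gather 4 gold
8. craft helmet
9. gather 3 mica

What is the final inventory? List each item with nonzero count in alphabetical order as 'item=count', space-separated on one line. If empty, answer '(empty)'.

Answer: helmet=1 mica=7

Derivation:
After 1 (gather 8 gold): gold=8
After 2 (gather 8 mica): gold=8 mica=8
After 3 (gather 4 mica): gold=8 mica=12
After 4 (craft ink): gold=4 ink=1 mica=8
After 5 (craft ink): ink=2 mica=4
After 6 (gather 4 flax): flax=4 ink=2 mica=4
After 7 (gather 4 gold): flax=4 gold=4 ink=2 mica=4
After 8 (craft helmet): helmet=1 mica=4
After 9 (gather 3 mica): helmet=1 mica=7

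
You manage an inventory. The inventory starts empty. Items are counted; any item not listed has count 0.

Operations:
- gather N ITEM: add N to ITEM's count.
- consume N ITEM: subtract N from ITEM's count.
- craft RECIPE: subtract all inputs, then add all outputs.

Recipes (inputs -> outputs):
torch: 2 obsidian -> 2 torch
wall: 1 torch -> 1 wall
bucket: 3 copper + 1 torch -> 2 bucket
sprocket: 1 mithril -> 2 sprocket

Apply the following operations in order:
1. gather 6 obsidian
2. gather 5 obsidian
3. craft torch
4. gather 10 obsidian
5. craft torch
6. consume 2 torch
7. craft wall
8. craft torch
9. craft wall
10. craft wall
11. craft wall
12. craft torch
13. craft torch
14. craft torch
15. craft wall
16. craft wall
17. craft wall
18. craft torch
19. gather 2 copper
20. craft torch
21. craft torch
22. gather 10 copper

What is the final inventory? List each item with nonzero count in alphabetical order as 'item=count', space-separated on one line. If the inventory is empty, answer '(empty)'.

After 1 (gather 6 obsidian): obsidian=6
After 2 (gather 5 obsidian): obsidian=11
After 3 (craft torch): obsidian=9 torch=2
After 4 (gather 10 obsidian): obsidian=19 torch=2
After 5 (craft torch): obsidian=17 torch=4
After 6 (consume 2 torch): obsidian=17 torch=2
After 7 (craft wall): obsidian=17 torch=1 wall=1
After 8 (craft torch): obsidian=15 torch=3 wall=1
After 9 (craft wall): obsidian=15 torch=2 wall=2
After 10 (craft wall): obsidian=15 torch=1 wall=3
After 11 (craft wall): obsidian=15 wall=4
After 12 (craft torch): obsidian=13 torch=2 wall=4
After 13 (craft torch): obsidian=11 torch=4 wall=4
After 14 (craft torch): obsidian=9 torch=6 wall=4
After 15 (craft wall): obsidian=9 torch=5 wall=5
After 16 (craft wall): obsidian=9 torch=4 wall=6
After 17 (craft wall): obsidian=9 torch=3 wall=7
After 18 (craft torch): obsidian=7 torch=5 wall=7
After 19 (gather 2 copper): copper=2 obsidian=7 torch=5 wall=7
After 20 (craft torch): copper=2 obsidian=5 torch=7 wall=7
After 21 (craft torch): copper=2 obsidian=3 torch=9 wall=7
After 22 (gather 10 copper): copper=12 obsidian=3 torch=9 wall=7

Answer: copper=12 obsidian=3 torch=9 wall=7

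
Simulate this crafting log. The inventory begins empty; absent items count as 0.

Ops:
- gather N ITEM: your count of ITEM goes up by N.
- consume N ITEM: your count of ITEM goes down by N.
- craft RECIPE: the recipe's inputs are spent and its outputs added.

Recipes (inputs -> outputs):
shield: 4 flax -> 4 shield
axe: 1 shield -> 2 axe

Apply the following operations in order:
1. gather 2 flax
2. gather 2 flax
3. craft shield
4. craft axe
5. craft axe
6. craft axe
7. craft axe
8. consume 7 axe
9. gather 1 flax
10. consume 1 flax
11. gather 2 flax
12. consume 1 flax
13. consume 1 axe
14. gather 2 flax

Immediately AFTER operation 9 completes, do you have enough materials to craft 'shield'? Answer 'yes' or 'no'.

Answer: no

Derivation:
After 1 (gather 2 flax): flax=2
After 2 (gather 2 flax): flax=4
After 3 (craft shield): shield=4
After 4 (craft axe): axe=2 shield=3
After 5 (craft axe): axe=4 shield=2
After 6 (craft axe): axe=6 shield=1
After 7 (craft axe): axe=8
After 8 (consume 7 axe): axe=1
After 9 (gather 1 flax): axe=1 flax=1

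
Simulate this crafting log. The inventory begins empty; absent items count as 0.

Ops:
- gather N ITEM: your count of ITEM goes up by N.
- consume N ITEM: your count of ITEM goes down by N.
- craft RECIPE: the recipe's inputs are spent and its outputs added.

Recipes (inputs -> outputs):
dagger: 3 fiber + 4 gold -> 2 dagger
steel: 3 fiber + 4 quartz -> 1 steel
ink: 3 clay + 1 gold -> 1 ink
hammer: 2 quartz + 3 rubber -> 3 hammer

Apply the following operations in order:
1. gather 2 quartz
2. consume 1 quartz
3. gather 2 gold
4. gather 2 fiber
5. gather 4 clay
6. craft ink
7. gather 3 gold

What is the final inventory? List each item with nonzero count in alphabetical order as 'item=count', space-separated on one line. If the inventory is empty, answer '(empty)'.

Answer: clay=1 fiber=2 gold=4 ink=1 quartz=1

Derivation:
After 1 (gather 2 quartz): quartz=2
After 2 (consume 1 quartz): quartz=1
After 3 (gather 2 gold): gold=2 quartz=1
After 4 (gather 2 fiber): fiber=2 gold=2 quartz=1
After 5 (gather 4 clay): clay=4 fiber=2 gold=2 quartz=1
After 6 (craft ink): clay=1 fiber=2 gold=1 ink=1 quartz=1
After 7 (gather 3 gold): clay=1 fiber=2 gold=4 ink=1 quartz=1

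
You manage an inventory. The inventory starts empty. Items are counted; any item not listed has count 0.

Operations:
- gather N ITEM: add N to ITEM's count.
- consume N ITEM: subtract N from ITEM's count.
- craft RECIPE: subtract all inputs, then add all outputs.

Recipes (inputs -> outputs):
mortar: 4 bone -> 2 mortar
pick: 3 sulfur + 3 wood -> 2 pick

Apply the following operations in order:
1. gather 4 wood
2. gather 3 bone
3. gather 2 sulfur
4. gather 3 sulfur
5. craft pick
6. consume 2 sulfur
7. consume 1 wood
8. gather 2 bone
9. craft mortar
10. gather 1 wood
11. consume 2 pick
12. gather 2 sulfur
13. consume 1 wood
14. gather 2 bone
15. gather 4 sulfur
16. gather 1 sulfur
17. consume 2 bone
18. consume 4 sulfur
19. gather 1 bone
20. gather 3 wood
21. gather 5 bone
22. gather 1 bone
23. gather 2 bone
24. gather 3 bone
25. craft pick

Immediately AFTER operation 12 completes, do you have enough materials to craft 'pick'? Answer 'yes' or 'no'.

After 1 (gather 4 wood): wood=4
After 2 (gather 3 bone): bone=3 wood=4
After 3 (gather 2 sulfur): bone=3 sulfur=2 wood=4
After 4 (gather 3 sulfur): bone=3 sulfur=5 wood=4
After 5 (craft pick): bone=3 pick=2 sulfur=2 wood=1
After 6 (consume 2 sulfur): bone=3 pick=2 wood=1
After 7 (consume 1 wood): bone=3 pick=2
After 8 (gather 2 bone): bone=5 pick=2
After 9 (craft mortar): bone=1 mortar=2 pick=2
After 10 (gather 1 wood): bone=1 mortar=2 pick=2 wood=1
After 11 (consume 2 pick): bone=1 mortar=2 wood=1
After 12 (gather 2 sulfur): bone=1 mortar=2 sulfur=2 wood=1

Answer: no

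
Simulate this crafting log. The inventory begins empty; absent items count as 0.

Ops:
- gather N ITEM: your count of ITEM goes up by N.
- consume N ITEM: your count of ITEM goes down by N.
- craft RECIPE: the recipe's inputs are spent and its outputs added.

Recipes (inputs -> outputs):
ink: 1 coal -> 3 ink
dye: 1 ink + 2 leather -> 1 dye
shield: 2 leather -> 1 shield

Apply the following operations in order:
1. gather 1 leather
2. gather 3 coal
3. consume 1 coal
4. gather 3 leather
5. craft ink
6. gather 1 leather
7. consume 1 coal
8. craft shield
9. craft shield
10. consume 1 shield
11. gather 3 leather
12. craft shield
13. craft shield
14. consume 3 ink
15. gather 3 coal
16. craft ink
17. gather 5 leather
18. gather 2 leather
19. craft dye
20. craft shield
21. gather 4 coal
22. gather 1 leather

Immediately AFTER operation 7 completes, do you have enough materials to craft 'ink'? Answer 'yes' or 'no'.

Answer: no

Derivation:
After 1 (gather 1 leather): leather=1
After 2 (gather 3 coal): coal=3 leather=1
After 3 (consume 1 coal): coal=2 leather=1
After 4 (gather 3 leather): coal=2 leather=4
After 5 (craft ink): coal=1 ink=3 leather=4
After 6 (gather 1 leather): coal=1 ink=3 leather=5
After 7 (consume 1 coal): ink=3 leather=5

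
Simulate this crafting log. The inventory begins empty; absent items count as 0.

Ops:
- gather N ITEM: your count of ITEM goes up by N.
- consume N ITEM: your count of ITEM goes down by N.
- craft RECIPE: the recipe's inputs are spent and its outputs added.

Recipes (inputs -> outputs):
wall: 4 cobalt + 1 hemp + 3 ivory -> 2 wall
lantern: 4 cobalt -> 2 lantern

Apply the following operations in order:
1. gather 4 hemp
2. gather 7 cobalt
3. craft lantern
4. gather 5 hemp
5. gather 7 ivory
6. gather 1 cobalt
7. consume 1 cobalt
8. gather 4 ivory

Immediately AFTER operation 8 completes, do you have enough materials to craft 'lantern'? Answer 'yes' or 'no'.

Answer: no

Derivation:
After 1 (gather 4 hemp): hemp=4
After 2 (gather 7 cobalt): cobalt=7 hemp=4
After 3 (craft lantern): cobalt=3 hemp=4 lantern=2
After 4 (gather 5 hemp): cobalt=3 hemp=9 lantern=2
After 5 (gather 7 ivory): cobalt=3 hemp=9 ivory=7 lantern=2
After 6 (gather 1 cobalt): cobalt=4 hemp=9 ivory=7 lantern=2
After 7 (consume 1 cobalt): cobalt=3 hemp=9 ivory=7 lantern=2
After 8 (gather 4 ivory): cobalt=3 hemp=9 ivory=11 lantern=2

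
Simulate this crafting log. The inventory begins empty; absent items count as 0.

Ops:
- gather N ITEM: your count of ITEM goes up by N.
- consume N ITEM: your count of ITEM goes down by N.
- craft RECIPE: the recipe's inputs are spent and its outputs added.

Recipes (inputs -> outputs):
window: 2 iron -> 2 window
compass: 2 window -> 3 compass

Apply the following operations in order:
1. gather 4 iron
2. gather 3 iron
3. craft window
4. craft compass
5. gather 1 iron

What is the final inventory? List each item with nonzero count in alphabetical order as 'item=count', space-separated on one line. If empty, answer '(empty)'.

Answer: compass=3 iron=6

Derivation:
After 1 (gather 4 iron): iron=4
After 2 (gather 3 iron): iron=7
After 3 (craft window): iron=5 window=2
After 4 (craft compass): compass=3 iron=5
After 5 (gather 1 iron): compass=3 iron=6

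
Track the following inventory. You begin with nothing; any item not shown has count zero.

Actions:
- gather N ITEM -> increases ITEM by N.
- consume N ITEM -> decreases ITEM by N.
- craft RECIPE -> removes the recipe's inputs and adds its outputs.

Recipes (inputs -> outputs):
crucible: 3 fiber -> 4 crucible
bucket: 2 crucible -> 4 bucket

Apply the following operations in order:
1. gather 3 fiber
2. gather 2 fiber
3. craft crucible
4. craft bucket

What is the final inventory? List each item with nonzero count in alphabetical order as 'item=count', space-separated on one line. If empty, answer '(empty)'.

After 1 (gather 3 fiber): fiber=3
After 2 (gather 2 fiber): fiber=5
After 3 (craft crucible): crucible=4 fiber=2
After 4 (craft bucket): bucket=4 crucible=2 fiber=2

Answer: bucket=4 crucible=2 fiber=2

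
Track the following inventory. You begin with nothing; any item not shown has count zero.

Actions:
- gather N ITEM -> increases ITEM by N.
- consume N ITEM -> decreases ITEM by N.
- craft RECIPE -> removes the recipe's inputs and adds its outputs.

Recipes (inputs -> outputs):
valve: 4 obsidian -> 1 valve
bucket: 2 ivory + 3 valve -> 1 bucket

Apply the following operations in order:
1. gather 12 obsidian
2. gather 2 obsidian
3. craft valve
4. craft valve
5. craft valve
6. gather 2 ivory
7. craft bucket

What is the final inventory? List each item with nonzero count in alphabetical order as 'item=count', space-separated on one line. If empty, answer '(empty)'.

After 1 (gather 12 obsidian): obsidian=12
After 2 (gather 2 obsidian): obsidian=14
After 3 (craft valve): obsidian=10 valve=1
After 4 (craft valve): obsidian=6 valve=2
After 5 (craft valve): obsidian=2 valve=3
After 6 (gather 2 ivory): ivory=2 obsidian=2 valve=3
After 7 (craft bucket): bucket=1 obsidian=2

Answer: bucket=1 obsidian=2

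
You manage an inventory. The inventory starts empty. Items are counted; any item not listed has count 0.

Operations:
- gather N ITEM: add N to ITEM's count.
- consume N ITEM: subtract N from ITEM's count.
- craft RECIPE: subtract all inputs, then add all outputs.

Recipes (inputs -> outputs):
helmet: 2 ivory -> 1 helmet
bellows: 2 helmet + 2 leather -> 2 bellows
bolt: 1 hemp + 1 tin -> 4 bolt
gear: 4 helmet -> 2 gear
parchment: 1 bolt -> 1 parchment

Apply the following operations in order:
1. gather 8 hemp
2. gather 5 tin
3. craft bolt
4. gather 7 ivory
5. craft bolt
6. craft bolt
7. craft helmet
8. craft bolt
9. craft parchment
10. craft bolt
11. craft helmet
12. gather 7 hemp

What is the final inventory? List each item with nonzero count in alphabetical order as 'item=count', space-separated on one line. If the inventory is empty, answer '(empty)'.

Answer: bolt=19 helmet=2 hemp=10 ivory=3 parchment=1

Derivation:
After 1 (gather 8 hemp): hemp=8
After 2 (gather 5 tin): hemp=8 tin=5
After 3 (craft bolt): bolt=4 hemp=7 tin=4
After 4 (gather 7 ivory): bolt=4 hemp=7 ivory=7 tin=4
After 5 (craft bolt): bolt=8 hemp=6 ivory=7 tin=3
After 6 (craft bolt): bolt=12 hemp=5 ivory=7 tin=2
After 7 (craft helmet): bolt=12 helmet=1 hemp=5 ivory=5 tin=2
After 8 (craft bolt): bolt=16 helmet=1 hemp=4 ivory=5 tin=1
After 9 (craft parchment): bolt=15 helmet=1 hemp=4 ivory=5 parchment=1 tin=1
After 10 (craft bolt): bolt=19 helmet=1 hemp=3 ivory=5 parchment=1
After 11 (craft helmet): bolt=19 helmet=2 hemp=3 ivory=3 parchment=1
After 12 (gather 7 hemp): bolt=19 helmet=2 hemp=10 ivory=3 parchment=1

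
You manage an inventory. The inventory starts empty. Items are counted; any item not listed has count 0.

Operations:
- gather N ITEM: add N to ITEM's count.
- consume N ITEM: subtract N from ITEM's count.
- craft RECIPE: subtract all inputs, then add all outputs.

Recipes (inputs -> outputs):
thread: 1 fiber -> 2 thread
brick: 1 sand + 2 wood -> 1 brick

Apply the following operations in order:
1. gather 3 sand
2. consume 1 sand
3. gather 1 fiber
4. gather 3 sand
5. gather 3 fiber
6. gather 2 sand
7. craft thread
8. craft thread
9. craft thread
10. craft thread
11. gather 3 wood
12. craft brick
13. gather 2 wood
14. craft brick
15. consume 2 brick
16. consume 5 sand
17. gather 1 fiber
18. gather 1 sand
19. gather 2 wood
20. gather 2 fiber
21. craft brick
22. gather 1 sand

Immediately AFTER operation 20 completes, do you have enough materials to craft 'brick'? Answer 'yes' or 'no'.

Answer: yes

Derivation:
After 1 (gather 3 sand): sand=3
After 2 (consume 1 sand): sand=2
After 3 (gather 1 fiber): fiber=1 sand=2
After 4 (gather 3 sand): fiber=1 sand=5
After 5 (gather 3 fiber): fiber=4 sand=5
After 6 (gather 2 sand): fiber=4 sand=7
After 7 (craft thread): fiber=3 sand=7 thread=2
After 8 (craft thread): fiber=2 sand=7 thread=4
After 9 (craft thread): fiber=1 sand=7 thread=6
After 10 (craft thread): sand=7 thread=8
After 11 (gather 3 wood): sand=7 thread=8 wood=3
After 12 (craft brick): brick=1 sand=6 thread=8 wood=1
After 13 (gather 2 wood): brick=1 sand=6 thread=8 wood=3
After 14 (craft brick): brick=2 sand=5 thread=8 wood=1
After 15 (consume 2 brick): sand=5 thread=8 wood=1
After 16 (consume 5 sand): thread=8 wood=1
After 17 (gather 1 fiber): fiber=1 thread=8 wood=1
After 18 (gather 1 sand): fiber=1 sand=1 thread=8 wood=1
After 19 (gather 2 wood): fiber=1 sand=1 thread=8 wood=3
After 20 (gather 2 fiber): fiber=3 sand=1 thread=8 wood=3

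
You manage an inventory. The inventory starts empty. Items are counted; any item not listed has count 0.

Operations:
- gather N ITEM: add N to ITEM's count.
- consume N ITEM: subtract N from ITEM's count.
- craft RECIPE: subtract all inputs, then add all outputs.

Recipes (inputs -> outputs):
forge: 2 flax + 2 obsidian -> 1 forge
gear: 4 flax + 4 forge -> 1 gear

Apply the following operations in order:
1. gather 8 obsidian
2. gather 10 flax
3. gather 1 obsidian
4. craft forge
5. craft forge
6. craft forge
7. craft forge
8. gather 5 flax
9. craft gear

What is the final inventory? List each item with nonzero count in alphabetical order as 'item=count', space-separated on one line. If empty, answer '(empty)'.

After 1 (gather 8 obsidian): obsidian=8
After 2 (gather 10 flax): flax=10 obsidian=8
After 3 (gather 1 obsidian): flax=10 obsidian=9
After 4 (craft forge): flax=8 forge=1 obsidian=7
After 5 (craft forge): flax=6 forge=2 obsidian=5
After 6 (craft forge): flax=4 forge=3 obsidian=3
After 7 (craft forge): flax=2 forge=4 obsidian=1
After 8 (gather 5 flax): flax=7 forge=4 obsidian=1
After 9 (craft gear): flax=3 gear=1 obsidian=1

Answer: flax=3 gear=1 obsidian=1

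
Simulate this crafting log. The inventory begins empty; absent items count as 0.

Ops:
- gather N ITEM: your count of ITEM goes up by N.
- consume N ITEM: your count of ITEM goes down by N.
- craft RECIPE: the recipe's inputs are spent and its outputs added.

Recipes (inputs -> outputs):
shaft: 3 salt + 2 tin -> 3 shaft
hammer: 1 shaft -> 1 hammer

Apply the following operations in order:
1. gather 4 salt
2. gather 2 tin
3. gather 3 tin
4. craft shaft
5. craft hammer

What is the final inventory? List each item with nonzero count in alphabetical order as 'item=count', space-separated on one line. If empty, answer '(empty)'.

After 1 (gather 4 salt): salt=4
After 2 (gather 2 tin): salt=4 tin=2
After 3 (gather 3 tin): salt=4 tin=5
After 4 (craft shaft): salt=1 shaft=3 tin=3
After 5 (craft hammer): hammer=1 salt=1 shaft=2 tin=3

Answer: hammer=1 salt=1 shaft=2 tin=3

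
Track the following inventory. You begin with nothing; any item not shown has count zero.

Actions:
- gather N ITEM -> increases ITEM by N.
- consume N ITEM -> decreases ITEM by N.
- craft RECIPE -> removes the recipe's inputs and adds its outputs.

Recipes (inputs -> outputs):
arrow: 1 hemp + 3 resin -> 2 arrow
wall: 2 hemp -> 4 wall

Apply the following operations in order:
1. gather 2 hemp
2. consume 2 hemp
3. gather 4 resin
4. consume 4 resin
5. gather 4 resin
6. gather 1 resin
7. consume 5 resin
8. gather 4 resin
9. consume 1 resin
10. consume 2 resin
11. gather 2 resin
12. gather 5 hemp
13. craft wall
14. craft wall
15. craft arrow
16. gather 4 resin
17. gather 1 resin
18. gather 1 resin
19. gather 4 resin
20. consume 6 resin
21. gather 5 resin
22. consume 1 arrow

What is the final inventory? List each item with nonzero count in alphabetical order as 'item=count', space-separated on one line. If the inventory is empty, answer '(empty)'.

After 1 (gather 2 hemp): hemp=2
After 2 (consume 2 hemp): (empty)
After 3 (gather 4 resin): resin=4
After 4 (consume 4 resin): (empty)
After 5 (gather 4 resin): resin=4
After 6 (gather 1 resin): resin=5
After 7 (consume 5 resin): (empty)
After 8 (gather 4 resin): resin=4
After 9 (consume 1 resin): resin=3
After 10 (consume 2 resin): resin=1
After 11 (gather 2 resin): resin=3
After 12 (gather 5 hemp): hemp=5 resin=3
After 13 (craft wall): hemp=3 resin=3 wall=4
After 14 (craft wall): hemp=1 resin=3 wall=8
After 15 (craft arrow): arrow=2 wall=8
After 16 (gather 4 resin): arrow=2 resin=4 wall=8
After 17 (gather 1 resin): arrow=2 resin=5 wall=8
After 18 (gather 1 resin): arrow=2 resin=6 wall=8
After 19 (gather 4 resin): arrow=2 resin=10 wall=8
After 20 (consume 6 resin): arrow=2 resin=4 wall=8
After 21 (gather 5 resin): arrow=2 resin=9 wall=8
After 22 (consume 1 arrow): arrow=1 resin=9 wall=8

Answer: arrow=1 resin=9 wall=8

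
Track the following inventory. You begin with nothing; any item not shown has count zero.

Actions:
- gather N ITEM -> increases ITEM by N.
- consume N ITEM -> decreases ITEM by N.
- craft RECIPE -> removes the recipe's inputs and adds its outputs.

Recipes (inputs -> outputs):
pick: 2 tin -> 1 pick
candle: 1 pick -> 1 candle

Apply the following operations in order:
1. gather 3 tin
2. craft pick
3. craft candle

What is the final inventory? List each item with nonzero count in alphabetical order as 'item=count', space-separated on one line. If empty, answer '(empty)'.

After 1 (gather 3 tin): tin=3
After 2 (craft pick): pick=1 tin=1
After 3 (craft candle): candle=1 tin=1

Answer: candle=1 tin=1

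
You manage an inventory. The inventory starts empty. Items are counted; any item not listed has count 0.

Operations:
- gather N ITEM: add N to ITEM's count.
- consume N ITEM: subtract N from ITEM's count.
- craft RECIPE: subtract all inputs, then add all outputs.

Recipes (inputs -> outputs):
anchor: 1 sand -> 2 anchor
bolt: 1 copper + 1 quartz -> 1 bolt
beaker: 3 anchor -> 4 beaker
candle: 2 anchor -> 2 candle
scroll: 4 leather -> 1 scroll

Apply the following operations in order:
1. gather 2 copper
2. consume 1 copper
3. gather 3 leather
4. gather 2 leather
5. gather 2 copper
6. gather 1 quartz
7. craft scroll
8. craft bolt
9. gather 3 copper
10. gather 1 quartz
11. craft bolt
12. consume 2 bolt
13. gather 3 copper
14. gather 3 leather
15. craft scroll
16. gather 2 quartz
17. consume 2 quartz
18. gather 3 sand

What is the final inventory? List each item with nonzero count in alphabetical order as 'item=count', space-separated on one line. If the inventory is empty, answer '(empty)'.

Answer: copper=7 sand=3 scroll=2

Derivation:
After 1 (gather 2 copper): copper=2
After 2 (consume 1 copper): copper=1
After 3 (gather 3 leather): copper=1 leather=3
After 4 (gather 2 leather): copper=1 leather=5
After 5 (gather 2 copper): copper=3 leather=5
After 6 (gather 1 quartz): copper=3 leather=5 quartz=1
After 7 (craft scroll): copper=3 leather=1 quartz=1 scroll=1
After 8 (craft bolt): bolt=1 copper=2 leather=1 scroll=1
After 9 (gather 3 copper): bolt=1 copper=5 leather=1 scroll=1
After 10 (gather 1 quartz): bolt=1 copper=5 leather=1 quartz=1 scroll=1
After 11 (craft bolt): bolt=2 copper=4 leather=1 scroll=1
After 12 (consume 2 bolt): copper=4 leather=1 scroll=1
After 13 (gather 3 copper): copper=7 leather=1 scroll=1
After 14 (gather 3 leather): copper=7 leather=4 scroll=1
After 15 (craft scroll): copper=7 scroll=2
After 16 (gather 2 quartz): copper=7 quartz=2 scroll=2
After 17 (consume 2 quartz): copper=7 scroll=2
After 18 (gather 3 sand): copper=7 sand=3 scroll=2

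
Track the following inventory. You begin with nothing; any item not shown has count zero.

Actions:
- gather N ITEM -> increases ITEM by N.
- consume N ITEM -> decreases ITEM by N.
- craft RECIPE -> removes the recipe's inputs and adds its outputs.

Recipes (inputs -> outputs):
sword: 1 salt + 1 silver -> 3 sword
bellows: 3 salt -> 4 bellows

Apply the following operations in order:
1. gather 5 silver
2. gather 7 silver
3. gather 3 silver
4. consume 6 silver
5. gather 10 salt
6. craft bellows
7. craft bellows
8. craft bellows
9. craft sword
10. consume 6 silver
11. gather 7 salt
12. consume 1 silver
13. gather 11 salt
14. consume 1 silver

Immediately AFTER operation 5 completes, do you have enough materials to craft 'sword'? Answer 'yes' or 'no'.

After 1 (gather 5 silver): silver=5
After 2 (gather 7 silver): silver=12
After 3 (gather 3 silver): silver=15
After 4 (consume 6 silver): silver=9
After 5 (gather 10 salt): salt=10 silver=9

Answer: yes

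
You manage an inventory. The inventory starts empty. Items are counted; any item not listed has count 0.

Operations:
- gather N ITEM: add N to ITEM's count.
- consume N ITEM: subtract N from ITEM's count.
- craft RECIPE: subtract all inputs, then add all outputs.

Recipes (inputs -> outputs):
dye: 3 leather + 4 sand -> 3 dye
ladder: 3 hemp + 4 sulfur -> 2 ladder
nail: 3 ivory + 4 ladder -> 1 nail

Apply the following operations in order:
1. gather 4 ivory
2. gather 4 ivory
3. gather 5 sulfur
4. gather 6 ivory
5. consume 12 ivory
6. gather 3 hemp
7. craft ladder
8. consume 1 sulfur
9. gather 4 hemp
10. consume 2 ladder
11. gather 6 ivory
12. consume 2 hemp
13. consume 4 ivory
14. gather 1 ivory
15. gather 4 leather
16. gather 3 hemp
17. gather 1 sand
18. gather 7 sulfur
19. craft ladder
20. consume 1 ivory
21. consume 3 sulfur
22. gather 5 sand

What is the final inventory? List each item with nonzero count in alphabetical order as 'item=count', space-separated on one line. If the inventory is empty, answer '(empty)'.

Answer: hemp=2 ivory=4 ladder=2 leather=4 sand=6

Derivation:
After 1 (gather 4 ivory): ivory=4
After 2 (gather 4 ivory): ivory=8
After 3 (gather 5 sulfur): ivory=8 sulfur=5
After 4 (gather 6 ivory): ivory=14 sulfur=5
After 5 (consume 12 ivory): ivory=2 sulfur=5
After 6 (gather 3 hemp): hemp=3 ivory=2 sulfur=5
After 7 (craft ladder): ivory=2 ladder=2 sulfur=1
After 8 (consume 1 sulfur): ivory=2 ladder=2
After 9 (gather 4 hemp): hemp=4 ivory=2 ladder=2
After 10 (consume 2 ladder): hemp=4 ivory=2
After 11 (gather 6 ivory): hemp=4 ivory=8
After 12 (consume 2 hemp): hemp=2 ivory=8
After 13 (consume 4 ivory): hemp=2 ivory=4
After 14 (gather 1 ivory): hemp=2 ivory=5
After 15 (gather 4 leather): hemp=2 ivory=5 leather=4
After 16 (gather 3 hemp): hemp=5 ivory=5 leather=4
After 17 (gather 1 sand): hemp=5 ivory=5 leather=4 sand=1
After 18 (gather 7 sulfur): hemp=5 ivory=5 leather=4 sand=1 sulfur=7
After 19 (craft ladder): hemp=2 ivory=5 ladder=2 leather=4 sand=1 sulfur=3
After 20 (consume 1 ivory): hemp=2 ivory=4 ladder=2 leather=4 sand=1 sulfur=3
After 21 (consume 3 sulfur): hemp=2 ivory=4 ladder=2 leather=4 sand=1
After 22 (gather 5 sand): hemp=2 ivory=4 ladder=2 leather=4 sand=6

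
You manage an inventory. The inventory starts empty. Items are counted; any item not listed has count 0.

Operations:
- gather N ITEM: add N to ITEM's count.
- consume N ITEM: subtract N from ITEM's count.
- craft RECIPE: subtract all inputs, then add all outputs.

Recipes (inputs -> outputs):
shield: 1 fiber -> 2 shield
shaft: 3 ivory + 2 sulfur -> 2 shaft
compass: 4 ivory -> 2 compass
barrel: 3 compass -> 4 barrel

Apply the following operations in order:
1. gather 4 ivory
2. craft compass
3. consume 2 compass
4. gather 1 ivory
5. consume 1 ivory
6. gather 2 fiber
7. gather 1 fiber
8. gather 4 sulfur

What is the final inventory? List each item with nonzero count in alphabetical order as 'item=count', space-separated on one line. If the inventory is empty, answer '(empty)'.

After 1 (gather 4 ivory): ivory=4
After 2 (craft compass): compass=2
After 3 (consume 2 compass): (empty)
After 4 (gather 1 ivory): ivory=1
After 5 (consume 1 ivory): (empty)
After 6 (gather 2 fiber): fiber=2
After 7 (gather 1 fiber): fiber=3
After 8 (gather 4 sulfur): fiber=3 sulfur=4

Answer: fiber=3 sulfur=4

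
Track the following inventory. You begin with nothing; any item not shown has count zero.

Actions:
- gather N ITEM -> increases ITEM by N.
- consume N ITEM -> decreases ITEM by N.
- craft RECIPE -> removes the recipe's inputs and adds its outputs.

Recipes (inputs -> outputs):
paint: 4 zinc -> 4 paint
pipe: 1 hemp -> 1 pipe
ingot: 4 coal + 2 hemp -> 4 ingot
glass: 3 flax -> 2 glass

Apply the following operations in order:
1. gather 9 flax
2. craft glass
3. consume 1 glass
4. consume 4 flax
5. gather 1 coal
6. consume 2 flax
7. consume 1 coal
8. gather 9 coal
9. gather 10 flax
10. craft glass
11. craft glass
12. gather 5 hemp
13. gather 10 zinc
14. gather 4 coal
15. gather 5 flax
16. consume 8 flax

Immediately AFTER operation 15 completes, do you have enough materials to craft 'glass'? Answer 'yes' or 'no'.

After 1 (gather 9 flax): flax=9
After 2 (craft glass): flax=6 glass=2
After 3 (consume 1 glass): flax=6 glass=1
After 4 (consume 4 flax): flax=2 glass=1
After 5 (gather 1 coal): coal=1 flax=2 glass=1
After 6 (consume 2 flax): coal=1 glass=1
After 7 (consume 1 coal): glass=1
After 8 (gather 9 coal): coal=9 glass=1
After 9 (gather 10 flax): coal=9 flax=10 glass=1
After 10 (craft glass): coal=9 flax=7 glass=3
After 11 (craft glass): coal=9 flax=4 glass=5
After 12 (gather 5 hemp): coal=9 flax=4 glass=5 hemp=5
After 13 (gather 10 zinc): coal=9 flax=4 glass=5 hemp=5 zinc=10
After 14 (gather 4 coal): coal=13 flax=4 glass=5 hemp=5 zinc=10
After 15 (gather 5 flax): coal=13 flax=9 glass=5 hemp=5 zinc=10

Answer: yes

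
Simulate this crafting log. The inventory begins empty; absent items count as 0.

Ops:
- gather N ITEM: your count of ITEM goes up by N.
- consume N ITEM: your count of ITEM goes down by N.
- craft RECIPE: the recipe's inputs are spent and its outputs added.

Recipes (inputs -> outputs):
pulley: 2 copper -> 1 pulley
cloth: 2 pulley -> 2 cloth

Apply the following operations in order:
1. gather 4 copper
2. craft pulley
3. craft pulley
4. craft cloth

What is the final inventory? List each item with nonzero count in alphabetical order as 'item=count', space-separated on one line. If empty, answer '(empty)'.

After 1 (gather 4 copper): copper=4
After 2 (craft pulley): copper=2 pulley=1
After 3 (craft pulley): pulley=2
After 4 (craft cloth): cloth=2

Answer: cloth=2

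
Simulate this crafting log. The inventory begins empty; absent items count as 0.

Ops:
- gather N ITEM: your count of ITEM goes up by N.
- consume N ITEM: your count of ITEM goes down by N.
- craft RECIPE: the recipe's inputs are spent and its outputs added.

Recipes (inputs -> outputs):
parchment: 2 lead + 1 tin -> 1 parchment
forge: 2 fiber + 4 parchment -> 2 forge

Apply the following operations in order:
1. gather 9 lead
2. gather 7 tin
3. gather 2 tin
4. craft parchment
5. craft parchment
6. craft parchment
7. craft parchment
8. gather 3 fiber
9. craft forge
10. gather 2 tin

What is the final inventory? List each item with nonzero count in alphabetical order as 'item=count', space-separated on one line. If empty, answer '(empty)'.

After 1 (gather 9 lead): lead=9
After 2 (gather 7 tin): lead=9 tin=7
After 3 (gather 2 tin): lead=9 tin=9
After 4 (craft parchment): lead=7 parchment=1 tin=8
After 5 (craft parchment): lead=5 parchment=2 tin=7
After 6 (craft parchment): lead=3 parchment=3 tin=6
After 7 (craft parchment): lead=1 parchment=4 tin=5
After 8 (gather 3 fiber): fiber=3 lead=1 parchment=4 tin=5
After 9 (craft forge): fiber=1 forge=2 lead=1 tin=5
After 10 (gather 2 tin): fiber=1 forge=2 lead=1 tin=7

Answer: fiber=1 forge=2 lead=1 tin=7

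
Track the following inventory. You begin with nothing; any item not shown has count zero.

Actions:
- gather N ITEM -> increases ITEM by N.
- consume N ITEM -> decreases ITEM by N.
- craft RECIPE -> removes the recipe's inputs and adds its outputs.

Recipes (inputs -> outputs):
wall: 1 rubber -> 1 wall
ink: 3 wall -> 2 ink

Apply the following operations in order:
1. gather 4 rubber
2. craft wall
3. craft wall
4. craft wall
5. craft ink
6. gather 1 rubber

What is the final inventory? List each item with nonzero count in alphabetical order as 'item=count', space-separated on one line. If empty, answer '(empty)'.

Answer: ink=2 rubber=2

Derivation:
After 1 (gather 4 rubber): rubber=4
After 2 (craft wall): rubber=3 wall=1
After 3 (craft wall): rubber=2 wall=2
After 4 (craft wall): rubber=1 wall=3
After 5 (craft ink): ink=2 rubber=1
After 6 (gather 1 rubber): ink=2 rubber=2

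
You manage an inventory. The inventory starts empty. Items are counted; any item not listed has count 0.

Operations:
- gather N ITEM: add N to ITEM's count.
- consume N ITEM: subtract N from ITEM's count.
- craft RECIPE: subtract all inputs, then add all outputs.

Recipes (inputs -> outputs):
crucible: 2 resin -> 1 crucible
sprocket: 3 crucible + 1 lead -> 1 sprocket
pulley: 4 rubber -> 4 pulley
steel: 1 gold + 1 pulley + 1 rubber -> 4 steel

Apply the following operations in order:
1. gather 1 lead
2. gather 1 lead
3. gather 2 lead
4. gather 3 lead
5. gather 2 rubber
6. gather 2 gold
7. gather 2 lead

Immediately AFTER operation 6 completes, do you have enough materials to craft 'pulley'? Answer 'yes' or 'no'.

After 1 (gather 1 lead): lead=1
After 2 (gather 1 lead): lead=2
After 3 (gather 2 lead): lead=4
After 4 (gather 3 lead): lead=7
After 5 (gather 2 rubber): lead=7 rubber=2
After 6 (gather 2 gold): gold=2 lead=7 rubber=2

Answer: no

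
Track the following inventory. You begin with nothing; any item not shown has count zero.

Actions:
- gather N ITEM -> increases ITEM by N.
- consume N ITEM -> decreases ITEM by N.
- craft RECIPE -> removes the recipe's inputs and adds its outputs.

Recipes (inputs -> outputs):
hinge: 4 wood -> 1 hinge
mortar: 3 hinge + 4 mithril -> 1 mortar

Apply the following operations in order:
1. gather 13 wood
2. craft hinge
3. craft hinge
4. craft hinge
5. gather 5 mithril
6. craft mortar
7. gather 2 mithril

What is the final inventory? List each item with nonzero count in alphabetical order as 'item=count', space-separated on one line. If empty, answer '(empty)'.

After 1 (gather 13 wood): wood=13
After 2 (craft hinge): hinge=1 wood=9
After 3 (craft hinge): hinge=2 wood=5
After 4 (craft hinge): hinge=3 wood=1
After 5 (gather 5 mithril): hinge=3 mithril=5 wood=1
After 6 (craft mortar): mithril=1 mortar=1 wood=1
After 7 (gather 2 mithril): mithril=3 mortar=1 wood=1

Answer: mithril=3 mortar=1 wood=1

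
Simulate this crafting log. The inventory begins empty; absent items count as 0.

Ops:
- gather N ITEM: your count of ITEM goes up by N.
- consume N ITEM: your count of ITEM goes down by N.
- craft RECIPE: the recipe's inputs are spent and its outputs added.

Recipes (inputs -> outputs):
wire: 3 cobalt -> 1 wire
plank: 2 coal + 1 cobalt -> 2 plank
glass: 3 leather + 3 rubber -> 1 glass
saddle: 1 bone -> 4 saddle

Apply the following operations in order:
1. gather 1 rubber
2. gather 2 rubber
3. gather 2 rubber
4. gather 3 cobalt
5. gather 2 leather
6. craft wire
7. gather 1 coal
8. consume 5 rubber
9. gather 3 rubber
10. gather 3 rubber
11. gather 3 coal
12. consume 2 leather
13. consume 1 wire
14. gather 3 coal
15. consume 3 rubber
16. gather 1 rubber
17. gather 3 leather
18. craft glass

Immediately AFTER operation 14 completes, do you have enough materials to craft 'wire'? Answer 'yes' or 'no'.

Answer: no

Derivation:
After 1 (gather 1 rubber): rubber=1
After 2 (gather 2 rubber): rubber=3
After 3 (gather 2 rubber): rubber=5
After 4 (gather 3 cobalt): cobalt=3 rubber=5
After 5 (gather 2 leather): cobalt=3 leather=2 rubber=5
After 6 (craft wire): leather=2 rubber=5 wire=1
After 7 (gather 1 coal): coal=1 leather=2 rubber=5 wire=1
After 8 (consume 5 rubber): coal=1 leather=2 wire=1
After 9 (gather 3 rubber): coal=1 leather=2 rubber=3 wire=1
After 10 (gather 3 rubber): coal=1 leather=2 rubber=6 wire=1
After 11 (gather 3 coal): coal=4 leather=2 rubber=6 wire=1
After 12 (consume 2 leather): coal=4 rubber=6 wire=1
After 13 (consume 1 wire): coal=4 rubber=6
After 14 (gather 3 coal): coal=7 rubber=6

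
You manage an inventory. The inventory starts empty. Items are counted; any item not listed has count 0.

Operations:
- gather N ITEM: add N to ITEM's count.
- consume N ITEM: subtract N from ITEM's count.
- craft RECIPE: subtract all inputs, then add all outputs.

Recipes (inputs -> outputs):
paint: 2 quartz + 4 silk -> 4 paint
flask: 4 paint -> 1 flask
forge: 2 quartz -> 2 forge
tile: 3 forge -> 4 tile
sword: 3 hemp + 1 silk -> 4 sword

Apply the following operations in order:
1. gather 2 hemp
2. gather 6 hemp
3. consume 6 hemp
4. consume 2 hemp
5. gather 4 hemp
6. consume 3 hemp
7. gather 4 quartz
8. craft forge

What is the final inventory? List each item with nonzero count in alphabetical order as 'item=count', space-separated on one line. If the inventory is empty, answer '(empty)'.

Answer: forge=2 hemp=1 quartz=2

Derivation:
After 1 (gather 2 hemp): hemp=2
After 2 (gather 6 hemp): hemp=8
After 3 (consume 6 hemp): hemp=2
After 4 (consume 2 hemp): (empty)
After 5 (gather 4 hemp): hemp=4
After 6 (consume 3 hemp): hemp=1
After 7 (gather 4 quartz): hemp=1 quartz=4
After 8 (craft forge): forge=2 hemp=1 quartz=2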